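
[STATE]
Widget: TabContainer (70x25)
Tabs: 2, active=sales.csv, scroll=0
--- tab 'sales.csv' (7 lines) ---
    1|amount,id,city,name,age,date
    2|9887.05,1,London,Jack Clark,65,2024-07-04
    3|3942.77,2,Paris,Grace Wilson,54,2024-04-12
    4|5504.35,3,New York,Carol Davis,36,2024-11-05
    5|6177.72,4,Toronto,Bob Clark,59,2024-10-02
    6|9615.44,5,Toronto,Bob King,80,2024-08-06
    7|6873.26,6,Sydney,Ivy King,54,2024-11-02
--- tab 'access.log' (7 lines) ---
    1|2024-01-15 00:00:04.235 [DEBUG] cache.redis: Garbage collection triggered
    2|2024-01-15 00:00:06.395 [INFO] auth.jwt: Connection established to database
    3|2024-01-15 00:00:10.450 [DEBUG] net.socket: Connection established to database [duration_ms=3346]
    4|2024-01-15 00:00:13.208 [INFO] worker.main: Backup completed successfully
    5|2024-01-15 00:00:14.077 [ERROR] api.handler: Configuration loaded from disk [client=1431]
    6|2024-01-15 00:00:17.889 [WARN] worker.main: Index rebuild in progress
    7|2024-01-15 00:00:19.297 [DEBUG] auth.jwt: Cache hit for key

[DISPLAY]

[sales.csv]│ access.log                                               
──────────────────────────────────────────────────────────────────────
amount,id,city,name,age,date                                          
9887.05,1,London,Jack Clark,65,2024-07-04                             
3942.77,2,Paris,Grace Wilson,54,2024-04-12                            
5504.35,3,New York,Carol Davis,36,2024-11-05                          
6177.72,4,Toronto,Bob Clark,59,2024-10-02                             
9615.44,5,Toronto,Bob King,80,2024-08-06                              
6873.26,6,Sydney,Ivy King,54,2024-11-02                               
                                                                      
                                                                      
                                                                      
                                                                      
                                                                      
                                                                      
                                                                      
                                                                      
                                                                      
                                                                      
                                                                      
                                                                      
                                                                      
                                                                      
                                                                      
                                                                      


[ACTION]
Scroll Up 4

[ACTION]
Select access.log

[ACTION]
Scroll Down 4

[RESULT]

 sales.csv │[access.log]                                              
──────────────────────────────────────────────────────────────────────
2024-01-15 00:00:14.077 [ERROR] api.handler: Configuration loaded from
2024-01-15 00:00:17.889 [WARN] worker.main: Index rebuild in progress 
2024-01-15 00:00:19.297 [DEBUG] auth.jwt: Cache hit for key           
                                                                      
                                                                      
                                                                      
                                                                      
                                                                      
                                                                      
                                                                      
                                                                      
                                                                      
                                                                      
                                                                      
                                                                      
                                                                      
                                                                      
                                                                      
                                                                      
                                                                      
                                                                      
                                                                      
                                                                      


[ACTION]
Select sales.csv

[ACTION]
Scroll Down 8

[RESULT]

[sales.csv]│ access.log                                               
──────────────────────────────────────────────────────────────────────
6873.26,6,Sydney,Ivy King,54,2024-11-02                               
                                                                      
                                                                      
                                                                      
                                                                      
                                                                      
                                                                      
                                                                      
                                                                      
                                                                      
                                                                      
                                                                      
                                                                      
                                                                      
                                                                      
                                                                      
                                                                      
                                                                      
                                                                      
                                                                      
                                                                      
                                                                      
                                                                      


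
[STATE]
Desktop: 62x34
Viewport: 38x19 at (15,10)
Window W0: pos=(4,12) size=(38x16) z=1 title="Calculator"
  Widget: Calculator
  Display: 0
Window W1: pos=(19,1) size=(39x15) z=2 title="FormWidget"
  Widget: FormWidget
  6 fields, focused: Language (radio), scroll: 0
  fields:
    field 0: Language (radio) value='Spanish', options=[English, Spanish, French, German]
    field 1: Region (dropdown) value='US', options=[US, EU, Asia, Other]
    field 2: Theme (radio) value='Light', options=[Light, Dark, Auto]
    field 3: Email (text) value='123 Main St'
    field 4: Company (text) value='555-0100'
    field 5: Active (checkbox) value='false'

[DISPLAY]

    ┃                                 
    ┃                                 
━━━━┃                                 
r   ┃                                 
────┃                                 
    ┗━━━━━━━━━━━━━━━━━━━━━━━━━━━━━━━━━
──┬───┐                   ┃           
9 │ ÷ │                   ┃           
──┼───┤                   ┃           
6 │ × │                   ┃           
──┼───┤                   ┃           
3 │ - │                   ┃           
──┼───┤                   ┃           
= │ + │                   ┃           
──┼───┤                   ┃           
MR│ M+│                   ┃           
──┴───┘                   ┃           
━━━━━━━━━━━━━━━━━━━━━━━━━━┛           
                                      


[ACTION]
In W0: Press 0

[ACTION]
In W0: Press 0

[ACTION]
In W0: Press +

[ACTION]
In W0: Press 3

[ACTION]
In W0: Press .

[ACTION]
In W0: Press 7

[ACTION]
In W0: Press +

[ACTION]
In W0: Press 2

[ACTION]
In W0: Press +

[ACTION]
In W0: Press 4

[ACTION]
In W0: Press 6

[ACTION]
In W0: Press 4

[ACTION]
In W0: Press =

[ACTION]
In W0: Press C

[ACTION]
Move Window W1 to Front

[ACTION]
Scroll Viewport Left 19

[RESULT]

                   ┃                  
                   ┃                  
    ┏━━━━━━━━━━━━━━┃                  
    ┃ Calculator   ┃                  
    ┠──────────────┃                  
    ┃              ┗━━━━━━━━━━━━━━━━━━
    ┃┌───┬───┬───┬───┐                
    ┃│ 7 │ 8 │ 9 │ ÷ │                
    ┃├───┼───┼───┼───┤                
    ┃│ 4 │ 5 │ 6 │ × │                
    ┃├───┼───┼───┼───┤                
    ┃│ 1 │ 2 │ 3 │ - │                
    ┃├───┼───┼───┼───┤                
    ┃│ 0 │ . │ = │ + │                
    ┃├───┼───┼───┼───┤                
    ┃│ C │ MC│ MR│ M+│                
    ┃└───┴───┴───┴───┘                
    ┗━━━━━━━━━━━━━━━━━━━━━━━━━━━━━━━━━
                                      


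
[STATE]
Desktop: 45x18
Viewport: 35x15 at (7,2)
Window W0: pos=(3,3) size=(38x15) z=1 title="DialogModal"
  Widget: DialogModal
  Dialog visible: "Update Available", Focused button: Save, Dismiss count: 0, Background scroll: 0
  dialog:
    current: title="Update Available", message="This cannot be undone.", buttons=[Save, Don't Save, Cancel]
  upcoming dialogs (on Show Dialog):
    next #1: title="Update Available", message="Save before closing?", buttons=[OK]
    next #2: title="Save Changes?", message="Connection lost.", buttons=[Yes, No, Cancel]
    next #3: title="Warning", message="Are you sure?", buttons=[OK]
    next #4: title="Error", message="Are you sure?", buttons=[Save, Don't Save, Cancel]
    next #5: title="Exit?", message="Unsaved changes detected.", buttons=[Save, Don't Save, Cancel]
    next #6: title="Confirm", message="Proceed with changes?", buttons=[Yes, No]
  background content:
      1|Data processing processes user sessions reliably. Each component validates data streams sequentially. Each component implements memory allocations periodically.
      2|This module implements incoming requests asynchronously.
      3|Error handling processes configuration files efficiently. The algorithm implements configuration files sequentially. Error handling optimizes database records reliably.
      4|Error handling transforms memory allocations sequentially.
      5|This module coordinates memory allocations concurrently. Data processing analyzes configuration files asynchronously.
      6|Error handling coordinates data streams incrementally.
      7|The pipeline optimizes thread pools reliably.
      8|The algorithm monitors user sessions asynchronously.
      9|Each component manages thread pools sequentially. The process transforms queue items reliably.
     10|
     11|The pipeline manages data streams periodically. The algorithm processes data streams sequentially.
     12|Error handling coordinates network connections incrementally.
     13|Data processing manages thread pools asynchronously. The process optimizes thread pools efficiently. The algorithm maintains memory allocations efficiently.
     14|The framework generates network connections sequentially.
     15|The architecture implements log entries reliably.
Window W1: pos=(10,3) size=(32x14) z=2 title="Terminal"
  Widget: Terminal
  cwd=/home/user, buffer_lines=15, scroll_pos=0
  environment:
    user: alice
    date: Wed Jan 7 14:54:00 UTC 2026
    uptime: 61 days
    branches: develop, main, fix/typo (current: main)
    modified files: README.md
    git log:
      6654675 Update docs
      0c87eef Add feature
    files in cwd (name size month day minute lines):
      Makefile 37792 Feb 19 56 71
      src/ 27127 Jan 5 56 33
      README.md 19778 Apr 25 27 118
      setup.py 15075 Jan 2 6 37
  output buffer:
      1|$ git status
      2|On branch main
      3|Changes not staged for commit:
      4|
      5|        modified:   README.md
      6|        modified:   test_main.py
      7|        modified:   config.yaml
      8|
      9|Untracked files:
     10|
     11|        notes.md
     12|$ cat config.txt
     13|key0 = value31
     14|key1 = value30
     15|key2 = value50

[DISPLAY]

                                   
━━━┏━━━━━━━━━━━━━━━━━━━━━━━━━━━━━━┓
alo┃ Terminal                     ┃
───┠──────────────────────────────┨
a p┃$ git status                  ┃
s m┃On branch main                ┃
or ┃Changes not staged for commit:┃
───┃                              ┃
   ┃        modified:   README.md ┃
   ┃        modified:   test_main.┃
 [S┃        modified:   config.yam┃
───┃                              ┃
h c┃Untracked files:              ┃
   ┃                              ┃
 pi┗━━━━━━━━━━━━━━━━━━━━━━━━━━━━━━┛


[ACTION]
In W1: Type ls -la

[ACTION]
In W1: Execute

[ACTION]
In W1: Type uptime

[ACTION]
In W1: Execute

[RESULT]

                                   
━━━┏━━━━━━━━━━━━━━━━━━━━━━━━━━━━━━┓
alo┃ Terminal                     ┃
───┠──────────────────────────────┨
a p┃key1 = value30                ┃
s m┃key2 = value50                ┃
or ┃$ ls -la                      ┃
───┃-rw-r--r--  1 alice group    3┃
   ┃drwxr-xr-x  1 alice group    2┃
   ┃-rw-r--r--  1 alice group    1┃
 [S┃-rw-r--r--  1 alice group    1┃
───┃$ uptime                      ┃
h c┃ 10:00  up 61 days            ┃
   ┃$ █                           ┃
 pi┗━━━━━━━━━━━━━━━━━━━━━━━━━━━━━━┛


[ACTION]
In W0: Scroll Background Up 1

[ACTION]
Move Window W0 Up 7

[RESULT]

─────────────────────────────────┨ 
a p┏━━━━━━━━━━━━━━━━━━━━━━━━━━━━━━┓
s m┃ Terminal                     ┃
or ┠──────────────────────────────┨
───┃key1 = value30                ┃
   ┃key2 = value50                ┃
   ┃$ ls -la                      ┃
 [S┃-rw-r--r--  1 alice group    3┃
───┃drwxr-xr-x  1 alice group    2┃
h c┃-rw-r--r--  1 alice group    1┃
   ┃-rw-r--r--  1 alice group    1┃
 pi┃$ uptime                      ┃
━━━┃ 10:00  up 61 days            ┃
   ┃$ █                           ┃
   ┗━━━━━━━━━━━━━━━━━━━━━━━━━━━━━━┛


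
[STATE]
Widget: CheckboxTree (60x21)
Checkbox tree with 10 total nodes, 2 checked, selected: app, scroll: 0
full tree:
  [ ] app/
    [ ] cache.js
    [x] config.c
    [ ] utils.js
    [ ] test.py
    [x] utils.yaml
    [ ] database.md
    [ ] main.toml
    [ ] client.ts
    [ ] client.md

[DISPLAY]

>[-] app/                                                   
   [ ] cache.js                                             
   [x] config.c                                             
   [ ] utils.js                                             
   [ ] test.py                                              
   [x] utils.yaml                                           
   [ ] database.md                                          
   [ ] main.toml                                            
   [ ] client.ts                                            
   [ ] client.md                                            
                                                            
                                                            
                                                            
                                                            
                                                            
                                                            
                                                            
                                                            
                                                            
                                                            
                                                            


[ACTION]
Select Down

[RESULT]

 [-] app/                                                   
>  [ ] cache.js                                             
   [x] config.c                                             
   [ ] utils.js                                             
   [ ] test.py                                              
   [x] utils.yaml                                           
   [ ] database.md                                          
   [ ] main.toml                                            
   [ ] client.ts                                            
   [ ] client.md                                            
                                                            
                                                            
                                                            
                                                            
                                                            
                                                            
                                                            
                                                            
                                                            
                                                            
                                                            


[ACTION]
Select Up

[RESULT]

>[-] app/                                                   
   [ ] cache.js                                             
   [x] config.c                                             
   [ ] utils.js                                             
   [ ] test.py                                              
   [x] utils.yaml                                           
   [ ] database.md                                          
   [ ] main.toml                                            
   [ ] client.ts                                            
   [ ] client.md                                            
                                                            
                                                            
                                                            
                                                            
                                                            
                                                            
                                                            
                                                            
                                                            
                                                            
                                                            


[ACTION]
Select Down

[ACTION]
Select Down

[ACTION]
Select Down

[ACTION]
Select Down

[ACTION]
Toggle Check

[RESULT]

 [-] app/                                                   
   [ ] cache.js                                             
   [x] config.c                                             
   [ ] utils.js                                             
>  [x] test.py                                              
   [x] utils.yaml                                           
   [ ] database.md                                          
   [ ] main.toml                                            
   [ ] client.ts                                            
   [ ] client.md                                            
                                                            
                                                            
                                                            
                                                            
                                                            
                                                            
                                                            
                                                            
                                                            
                                                            
                                                            


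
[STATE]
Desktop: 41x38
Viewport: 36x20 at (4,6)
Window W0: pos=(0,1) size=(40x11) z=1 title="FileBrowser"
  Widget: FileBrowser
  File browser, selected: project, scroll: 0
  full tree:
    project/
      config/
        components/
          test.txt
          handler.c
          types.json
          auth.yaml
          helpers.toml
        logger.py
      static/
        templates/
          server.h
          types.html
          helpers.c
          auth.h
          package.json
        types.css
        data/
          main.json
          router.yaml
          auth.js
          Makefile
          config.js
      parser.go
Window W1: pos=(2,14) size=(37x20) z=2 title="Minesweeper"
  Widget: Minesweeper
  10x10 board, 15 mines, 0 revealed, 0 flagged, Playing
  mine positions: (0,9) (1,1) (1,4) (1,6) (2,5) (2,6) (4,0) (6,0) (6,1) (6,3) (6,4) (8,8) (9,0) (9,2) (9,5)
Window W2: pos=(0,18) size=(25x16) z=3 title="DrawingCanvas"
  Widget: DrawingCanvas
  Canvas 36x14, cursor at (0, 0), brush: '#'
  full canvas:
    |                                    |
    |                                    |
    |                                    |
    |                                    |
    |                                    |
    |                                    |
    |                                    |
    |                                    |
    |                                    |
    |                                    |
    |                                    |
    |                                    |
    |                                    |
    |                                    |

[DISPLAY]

 [+] static/                       ┃
 parser.go                         ┃
                                   ┃
                                   ┃
                                   ┃
━━━━━━━━━━━━━━━━━━━━━━━━━━━━━━━━━━━┛
                                    
                                    
━━━━━━━━━━━━━━━━━━━━━━━━━━━━━━━━━━┓ 
Minesweeper                       ┃ 
──────────────────────────────────┨ 
■■■■■■■■■                         ┃ 
━━━━━━━━━━━━━━━━━━━━┓             ┃ 
awingCanvas         ┃             ┃ 
────────────────────┨             ┃ 
                    ┃             ┃ 
                    ┃             ┃ 
                    ┃             ┃ 
                    ┃             ┃ 
                    ┃             ┃ 


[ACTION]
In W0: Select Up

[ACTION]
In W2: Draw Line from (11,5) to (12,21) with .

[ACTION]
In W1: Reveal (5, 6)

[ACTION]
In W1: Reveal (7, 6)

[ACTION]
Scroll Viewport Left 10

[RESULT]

┃    [+] static/                    
┃    parser.go                      
┃                                   
┃                                   
┃                                   
┗━━━━━━━━━━━━━━━━━━━━━━━━━━━━━━━━━━━
                                    
                                    
  ┏━━━━━━━━━━━━━━━━━━━━━━━━━━━━━━━━━
  ┃ Minesweeper                     
  ┠─────────────────────────────────
  ┃■■■■■■■■■■                       
┏━━━━━━━━━━━━━━━━━━━━━━━┓           
┃ DrawingCanvas         ┃           
┠───────────────────────┨           
┃+                      ┃           
┃                       ┃           
┃                       ┃           
┃                       ┃           
┃                       ┃           


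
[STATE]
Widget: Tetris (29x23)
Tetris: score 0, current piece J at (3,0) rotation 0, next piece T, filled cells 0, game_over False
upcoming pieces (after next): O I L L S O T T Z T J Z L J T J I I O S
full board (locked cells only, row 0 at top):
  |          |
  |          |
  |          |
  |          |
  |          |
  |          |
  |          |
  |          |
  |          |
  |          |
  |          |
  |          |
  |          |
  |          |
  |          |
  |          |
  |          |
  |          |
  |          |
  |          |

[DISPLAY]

   █      │Next:             
   ███    │ ▒                
          │▒▒▒               
          │                  
          │                  
          │                  
          │Score:            
          │0                 
          │                  
          │                  
          │                  
          │                  
          │                  
          │                  
          │                  
          │                  
          │                  
          │                  
          │                  
          │                  
          │                  
          │                  
          │                  


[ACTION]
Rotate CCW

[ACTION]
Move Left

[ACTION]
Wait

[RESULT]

          │Next:             
   █      │ ▒                
   █      │▒▒▒               
  ██      │                  
          │                  
          │                  
          │Score:            
          │0                 
          │                  
          │                  
          │                  
          │                  
          │                  
          │                  
          │                  
          │                  
          │                  
          │                  
          │                  
          │                  
          │                  
          │                  
          │                  


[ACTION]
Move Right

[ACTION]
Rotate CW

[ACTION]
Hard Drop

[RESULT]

    ▒     │Next:             
   ▒▒▒    │▓▓                
          │▓▓                
          │                  
          │                  
          │                  
          │Score:            
          │0                 
          │                  
          │                  
          │                  
          │                  
          │                  
          │                  
          │                  
          │                  
          │                  
          │                  
   █      │                  
   ███    │                  
          │                  
          │                  
          │                  


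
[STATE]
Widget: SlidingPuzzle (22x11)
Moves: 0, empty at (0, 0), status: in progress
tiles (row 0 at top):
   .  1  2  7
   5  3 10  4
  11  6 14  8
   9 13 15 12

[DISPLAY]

┌────┬────┬────┬────┐ 
│    │  1 │  2 │  7 │ 
├────┼────┼────┼────┤ 
│  5 │  3 │ 10 │  4 │ 
├────┼────┼────┼────┤ 
│ 11 │  6 │ 14 │  8 │ 
├────┼────┼────┼────┤ 
│  9 │ 13 │ 15 │ 12 │ 
└────┴────┴────┴────┘ 
Moves: 0              
                      


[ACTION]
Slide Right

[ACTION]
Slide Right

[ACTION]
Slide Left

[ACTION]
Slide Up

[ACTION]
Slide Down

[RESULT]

┌────┬────┬────┬────┐ 
│  1 │    │  2 │  7 │ 
├────┼────┼────┼────┤ 
│  5 │  3 │ 10 │  4 │ 
├────┼────┼────┼────┤ 
│ 11 │  6 │ 14 │  8 │ 
├────┼────┼────┼────┤ 
│  9 │ 13 │ 15 │ 12 │ 
└────┴────┴────┴────┘ 
Moves: 3              
                      


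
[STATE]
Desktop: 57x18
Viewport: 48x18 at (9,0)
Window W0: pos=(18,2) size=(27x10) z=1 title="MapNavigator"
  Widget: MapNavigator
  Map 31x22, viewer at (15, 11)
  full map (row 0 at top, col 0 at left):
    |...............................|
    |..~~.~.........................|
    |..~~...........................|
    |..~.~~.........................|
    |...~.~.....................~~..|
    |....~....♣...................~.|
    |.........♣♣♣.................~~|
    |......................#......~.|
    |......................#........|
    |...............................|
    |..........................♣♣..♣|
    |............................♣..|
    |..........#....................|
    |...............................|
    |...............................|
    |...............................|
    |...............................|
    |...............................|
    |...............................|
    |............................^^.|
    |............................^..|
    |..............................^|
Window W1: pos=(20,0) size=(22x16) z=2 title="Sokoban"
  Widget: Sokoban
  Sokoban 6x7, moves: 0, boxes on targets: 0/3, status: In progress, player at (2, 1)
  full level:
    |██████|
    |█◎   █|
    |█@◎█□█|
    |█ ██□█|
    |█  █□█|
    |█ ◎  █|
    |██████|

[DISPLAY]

           ┏━━━━━━━━━━━━━━━━━━━━┓               
           ┃ Sokoban            ┃               
         ┏━┠────────────────────┨━━┓            
         ┃ ┃██████              ┃  ┃            
         ┠─┃█◎   █              ┃──┨            
         ┃.┃█@◎█□█              ┃..┃            
         ┃.┃█ ██□█              ┃..┃            
         ┃.┃█  █□█              ┃♣♣┃            
         ┃.┃█ ◎  █              ┃..┃            
         ┃.┃██████              ┃..┃            
         ┃.┃Moves: 0  0/3       ┃..┃            
         ┗━┃                    ┃━━┛            
           ┃                    ┃               
           ┃                    ┃               
           ┃                    ┃               
           ┗━━━━━━━━━━━━━━━━━━━━┛               
                                                
                                                


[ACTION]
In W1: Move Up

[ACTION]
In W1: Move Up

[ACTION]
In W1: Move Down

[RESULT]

           ┏━━━━━━━━━━━━━━━━━━━━┓               
           ┃ Sokoban            ┃               
         ┏━┠────────────────────┨━━┓            
         ┃ ┃██████              ┃  ┃            
         ┠─┃█◎   █              ┃──┨            
         ┃.┃█@◎█□█              ┃..┃            
         ┃.┃█ ██□█              ┃..┃            
         ┃.┃█  █□█              ┃♣♣┃            
         ┃.┃█ ◎  █              ┃..┃            
         ┃.┃██████              ┃..┃            
         ┃.┃Moves: 2  0/3       ┃..┃            
         ┗━┃                    ┃━━┛            
           ┃                    ┃               
           ┃                    ┃               
           ┃                    ┃               
           ┗━━━━━━━━━━━━━━━━━━━━┛               
                                                
                                                


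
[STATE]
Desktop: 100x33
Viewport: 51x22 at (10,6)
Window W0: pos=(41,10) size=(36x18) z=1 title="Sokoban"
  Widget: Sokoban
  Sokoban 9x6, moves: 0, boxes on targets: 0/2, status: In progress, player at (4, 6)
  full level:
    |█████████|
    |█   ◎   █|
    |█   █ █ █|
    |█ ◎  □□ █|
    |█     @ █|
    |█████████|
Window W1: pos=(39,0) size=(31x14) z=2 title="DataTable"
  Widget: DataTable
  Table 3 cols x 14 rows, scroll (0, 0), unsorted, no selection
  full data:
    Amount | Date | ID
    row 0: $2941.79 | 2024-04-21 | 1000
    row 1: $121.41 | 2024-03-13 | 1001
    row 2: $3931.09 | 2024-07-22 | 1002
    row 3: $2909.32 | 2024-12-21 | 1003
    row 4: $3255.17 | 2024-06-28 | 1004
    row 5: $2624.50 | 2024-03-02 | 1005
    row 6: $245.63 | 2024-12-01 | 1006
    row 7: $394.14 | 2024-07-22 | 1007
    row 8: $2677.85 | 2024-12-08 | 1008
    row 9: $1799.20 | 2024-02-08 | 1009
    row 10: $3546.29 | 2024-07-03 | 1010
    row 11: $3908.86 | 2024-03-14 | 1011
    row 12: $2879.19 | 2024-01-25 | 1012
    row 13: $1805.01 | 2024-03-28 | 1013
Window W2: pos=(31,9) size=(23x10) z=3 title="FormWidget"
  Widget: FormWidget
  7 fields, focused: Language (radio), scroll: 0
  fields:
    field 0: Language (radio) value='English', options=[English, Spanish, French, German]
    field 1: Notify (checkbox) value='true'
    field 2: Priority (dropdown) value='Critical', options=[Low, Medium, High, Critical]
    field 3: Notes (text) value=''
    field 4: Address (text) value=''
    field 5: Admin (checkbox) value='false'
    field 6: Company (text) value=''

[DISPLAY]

                             ┃$121.41 │2024-03-13│1
                             ┃$3931.09│2024-07-22│1
                             ┃$2909.32│2024-12-21│1
                     ┏━━━━━━━━━━━━━━━━━━━━━┓06-28│1
                     ┃ FormWidget          ┃03-02│1
                     ┠─────────────────────┨12-01│1
                     ┃> Language:   (●) Eng┃07-22│1
                     ┃  Notify:     [x]    ┃━━━━━━━
                     ┃  Priority:   [Crit▼]┃       
                     ┃  Notes:      [     ]┃       
                     ┃  Address:    [     ]┃       
                     ┃  Admin:      [ ]    ┃       
                     ┗━━━━━━━━━━━━━━━━━━━━━┛       
                               ┃Moves: 0  0/2      
                               ┃                   
                               ┃                   
                               ┃                   
                               ┃                   
                               ┃                   
                               ┃                   
                               ┃                   
                               ┗━━━━━━━━━━━━━━━━━━━


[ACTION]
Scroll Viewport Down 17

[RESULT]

                     ┠─────────────────────┨12-01│1
                     ┃> Language:   (●) Eng┃07-22│1
                     ┃  Notify:     [x]    ┃━━━━━━━
                     ┃  Priority:   [Crit▼]┃       
                     ┃  Notes:      [     ]┃       
                     ┃  Address:    [     ]┃       
                     ┃  Admin:      [ ]    ┃       
                     ┗━━━━━━━━━━━━━━━━━━━━━┛       
                               ┃Moves: 0  0/2      
                               ┃                   
                               ┃                   
                               ┃                   
                               ┃                   
                               ┃                   
                               ┃                   
                               ┃                   
                               ┗━━━━━━━━━━━━━━━━━━━
                                                   
                                                   
                                                   
                                                   
                                                   


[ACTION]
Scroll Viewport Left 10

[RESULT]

                               ┠───────────────────
                               ┃> Language:   (●) E
                               ┃  Notify:     [x]  
                               ┃  Priority:   [Crit
                               ┃  Notes:      [    
                               ┃  Address:    [    
                               ┃  Admin:      [ ]  
                               ┗━━━━━━━━━━━━━━━━━━━
                                         ┃Moves: 0 
                                         ┃         
                                         ┃         
                                         ┃         
                                         ┃         
                                         ┃         
                                         ┃         
                                         ┃         
                                         ┗━━━━━━━━━
                                                   
                                                   
                                                   
                                                   
                                                   


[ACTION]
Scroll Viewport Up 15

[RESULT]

                                       ┏━━━━━━━━━━━
                                       ┃ DataTable 
                                       ┠───────────
                                       ┃Amount  │Da
                                       ┃────────┼──
                                       ┃$2941.79│20
                                       ┃$121.41 │20
                                       ┃$3931.09│20
                                       ┃$2909.32│20
                               ┏━━━━━━━━━━━━━━━━━━━
                               ┃ FormWidget        
                               ┠───────────────────
                               ┃> Language:   (●) E
                               ┃  Notify:     [x]  
                               ┃  Priority:   [Crit
                               ┃  Notes:      [    
                               ┃  Address:    [    
                               ┃  Admin:      [ ]  
                               ┗━━━━━━━━━━━━━━━━━━━
                                         ┃Moves: 0 
                                         ┃         
                                         ┃         


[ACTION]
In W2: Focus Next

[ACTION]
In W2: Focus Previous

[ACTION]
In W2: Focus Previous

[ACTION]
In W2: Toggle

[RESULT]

                                       ┏━━━━━━━━━━━
                                       ┃ DataTable 
                                       ┠───────────
                                       ┃Amount  │Da
                                       ┃────────┼──
                                       ┃$2941.79│20
                                       ┃$121.41 │20
                                       ┃$3931.09│20
                                       ┃$2909.32│20
                               ┏━━━━━━━━━━━━━━━━━━━
                               ┃ FormWidget        
                               ┠───────────────────
                               ┃  Language:   (●) E
                               ┃  Notify:     [x]  
                               ┃  Priority:   [Crit
                               ┃  Notes:      [    
                               ┃  Address:    [    
                               ┃  Admin:      [ ]  
                               ┗━━━━━━━━━━━━━━━━━━━
                                         ┃Moves: 0 
                                         ┃         
                                         ┃         
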